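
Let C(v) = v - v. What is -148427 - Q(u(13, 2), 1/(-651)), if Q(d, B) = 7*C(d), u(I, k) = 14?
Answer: -148427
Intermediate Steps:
C(v) = 0
Q(d, B) = 0 (Q(d, B) = 7*0 = 0)
-148427 - Q(u(13, 2), 1/(-651)) = -148427 - 1*0 = -148427 + 0 = -148427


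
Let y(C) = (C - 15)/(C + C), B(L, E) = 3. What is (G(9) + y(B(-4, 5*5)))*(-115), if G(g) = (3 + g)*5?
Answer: -6670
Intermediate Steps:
y(C) = (-15 + C)/(2*C) (y(C) = (-15 + C)/((2*C)) = (-15 + C)*(1/(2*C)) = (-15 + C)/(2*C))
G(g) = 15 + 5*g
(G(9) + y(B(-4, 5*5)))*(-115) = ((15 + 5*9) + (½)*(-15 + 3)/3)*(-115) = ((15 + 45) + (½)*(⅓)*(-12))*(-115) = (60 - 2)*(-115) = 58*(-115) = -6670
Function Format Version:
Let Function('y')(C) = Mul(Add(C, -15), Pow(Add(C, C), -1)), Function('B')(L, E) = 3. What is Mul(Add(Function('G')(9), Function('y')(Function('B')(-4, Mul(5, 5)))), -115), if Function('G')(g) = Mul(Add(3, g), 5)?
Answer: -6670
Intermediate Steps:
Function('y')(C) = Mul(Rational(1, 2), Pow(C, -1), Add(-15, C)) (Function('y')(C) = Mul(Add(-15, C), Pow(Mul(2, C), -1)) = Mul(Add(-15, C), Mul(Rational(1, 2), Pow(C, -1))) = Mul(Rational(1, 2), Pow(C, -1), Add(-15, C)))
Function('G')(g) = Add(15, Mul(5, g))
Mul(Add(Function('G')(9), Function('y')(Function('B')(-4, Mul(5, 5)))), -115) = Mul(Add(Add(15, Mul(5, 9)), Mul(Rational(1, 2), Pow(3, -1), Add(-15, 3))), -115) = Mul(Add(Add(15, 45), Mul(Rational(1, 2), Rational(1, 3), -12)), -115) = Mul(Add(60, -2), -115) = Mul(58, -115) = -6670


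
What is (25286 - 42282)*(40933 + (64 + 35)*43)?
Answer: -768049240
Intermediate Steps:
(25286 - 42282)*(40933 + (64 + 35)*43) = -16996*(40933 + 99*43) = -16996*(40933 + 4257) = -16996*45190 = -768049240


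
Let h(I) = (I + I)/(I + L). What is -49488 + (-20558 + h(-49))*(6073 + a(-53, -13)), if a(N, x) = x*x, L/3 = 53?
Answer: -7060794678/55 ≈ -1.2838e+8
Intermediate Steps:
L = 159 (L = 3*53 = 159)
h(I) = 2*I/(159 + I) (h(I) = (I + I)/(I + 159) = (2*I)/(159 + I) = 2*I/(159 + I))
a(N, x) = x²
-49488 + (-20558 + h(-49))*(6073 + a(-53, -13)) = -49488 + (-20558 + 2*(-49)/(159 - 49))*(6073 + (-13)²) = -49488 + (-20558 + 2*(-49)/110)*(6073 + 169) = -49488 + (-20558 + 2*(-49)*(1/110))*6242 = -49488 + (-20558 - 49/55)*6242 = -49488 - 1130739/55*6242 = -49488 - 7058072838/55 = -7060794678/55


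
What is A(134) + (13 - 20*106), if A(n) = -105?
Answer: -2212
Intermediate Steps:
A(134) + (13 - 20*106) = -105 + (13 - 20*106) = -105 + (13 - 2120) = -105 - 2107 = -2212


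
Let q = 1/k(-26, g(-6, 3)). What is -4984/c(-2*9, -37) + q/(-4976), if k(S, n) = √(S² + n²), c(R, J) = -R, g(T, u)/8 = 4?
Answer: -2492/9 - √17/845920 ≈ -276.89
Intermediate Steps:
g(T, u) = 32 (g(T, u) = 8*4 = 32)
q = √17/170 (q = 1/(√((-26)² + 32²)) = 1/(√(676 + 1024)) = 1/(√1700) = 1/(10*√17) = √17/170 ≈ 0.024254)
-4984/c(-2*9, -37) + q/(-4976) = -4984/((-(-2)*9)) + (√17/170)/(-4976) = -4984/((-1*(-18))) + (√17/170)*(-1/4976) = -4984/18 - √17/845920 = -4984*1/18 - √17/845920 = -2492/9 - √17/845920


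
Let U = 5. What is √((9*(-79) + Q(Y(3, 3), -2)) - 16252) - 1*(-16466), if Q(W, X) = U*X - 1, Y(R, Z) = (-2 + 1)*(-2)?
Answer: 16466 + 3*I*√1886 ≈ 16466.0 + 130.28*I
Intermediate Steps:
Y(R, Z) = 2 (Y(R, Z) = -1*(-2) = 2)
Q(W, X) = -1 + 5*X (Q(W, X) = 5*X - 1 = -1 + 5*X)
√((9*(-79) + Q(Y(3, 3), -2)) - 16252) - 1*(-16466) = √((9*(-79) + (-1 + 5*(-2))) - 16252) - 1*(-16466) = √((-711 + (-1 - 10)) - 16252) + 16466 = √((-711 - 11) - 16252) + 16466 = √(-722 - 16252) + 16466 = √(-16974) + 16466 = 3*I*√1886 + 16466 = 16466 + 3*I*√1886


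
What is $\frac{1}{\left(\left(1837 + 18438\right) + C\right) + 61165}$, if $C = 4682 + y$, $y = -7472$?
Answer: $\frac{1}{78650} \approx 1.2715 \cdot 10^{-5}$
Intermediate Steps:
$C = -2790$ ($C = 4682 - 7472 = -2790$)
$\frac{1}{\left(\left(1837 + 18438\right) + C\right) + 61165} = \frac{1}{\left(\left(1837 + 18438\right) - 2790\right) + 61165} = \frac{1}{\left(20275 - 2790\right) + 61165} = \frac{1}{17485 + 61165} = \frac{1}{78650}$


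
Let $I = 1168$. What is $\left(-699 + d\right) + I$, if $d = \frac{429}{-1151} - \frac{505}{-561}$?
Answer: $\frac{303179045}{645711} \approx 469.53$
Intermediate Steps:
$d = \frac{340586}{645711}$ ($d = 429 \left(- \frac{1}{1151}\right) - - \frac{505}{561} = - \frac{429}{1151} + \frac{505}{561} = \frac{340586}{645711} \approx 0.52746$)
$\left(-699 + d\right) + I = \left(-699 + \frac{340586}{645711}\right) + 1168 = - \frac{451011403}{645711} + 1168 = \frac{303179045}{645711}$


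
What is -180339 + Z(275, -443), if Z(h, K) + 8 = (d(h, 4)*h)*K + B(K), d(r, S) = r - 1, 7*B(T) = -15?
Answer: -234922794/7 ≈ -3.3560e+7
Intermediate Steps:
B(T) = -15/7 (B(T) = (⅐)*(-15) = -15/7)
d(r, S) = -1 + r
Z(h, K) = -71/7 + K*h*(-1 + h) (Z(h, K) = -8 + (((-1 + h)*h)*K - 15/7) = -8 + ((h*(-1 + h))*K - 15/7) = -8 + (K*h*(-1 + h) - 15/7) = -8 + (-15/7 + K*h*(-1 + h)) = -71/7 + K*h*(-1 + h))
-180339 + Z(275, -443) = -180339 + (-71/7 - 443*275*(-1 + 275)) = -180339 + (-71/7 - 443*275*274) = -180339 + (-71/7 - 33380050) = -180339 - 233660421/7 = -234922794/7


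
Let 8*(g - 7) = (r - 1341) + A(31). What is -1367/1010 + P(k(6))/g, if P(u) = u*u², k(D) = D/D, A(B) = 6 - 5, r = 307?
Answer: -1343639/986770 ≈ -1.3617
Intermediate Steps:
A(B) = 1
k(D) = 1
g = -977/8 (g = 7 + ((307 - 1341) + 1)/8 = 7 + (-1034 + 1)/8 = 7 + (⅛)*(-1033) = 7 - 1033/8 = -977/8 ≈ -122.13)
P(u) = u³
-1367/1010 + P(k(6))/g = -1367/1010 + 1³/(-977/8) = -1367*1/1010 + 1*(-8/977) = -1367/1010 - 8/977 = -1343639/986770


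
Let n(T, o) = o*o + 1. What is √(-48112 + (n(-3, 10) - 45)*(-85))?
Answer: 2*I*√13218 ≈ 229.94*I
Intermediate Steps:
n(T, o) = 1 + o² (n(T, o) = o² + 1 = 1 + o²)
√(-48112 + (n(-3, 10) - 45)*(-85)) = √(-48112 + ((1 + 10²) - 45)*(-85)) = √(-48112 + ((1 + 100) - 45)*(-85)) = √(-48112 + (101 - 45)*(-85)) = √(-48112 + 56*(-85)) = √(-48112 - 4760) = √(-52872) = 2*I*√13218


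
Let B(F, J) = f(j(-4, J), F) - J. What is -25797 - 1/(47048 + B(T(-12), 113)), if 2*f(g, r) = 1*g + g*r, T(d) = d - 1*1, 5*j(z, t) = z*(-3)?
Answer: -6052053596/234603 ≈ -25797.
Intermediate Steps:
j(z, t) = -3*z/5 (j(z, t) = (z*(-3))/5 = (-3*z)/5 = -3*z/5)
T(d) = -1 + d (T(d) = d - 1 = -1 + d)
f(g, r) = g/2 + g*r/2 (f(g, r) = (1*g + g*r)/2 = (g + g*r)/2 = g/2 + g*r/2)
B(F, J) = 6/5 - J + 6*F/5 (B(F, J) = (-⅗*(-4))*(1 + F)/2 - J = (½)*(12/5)*(1 + F) - J = (6/5 + 6*F/5) - J = 6/5 - J + 6*F/5)
-25797 - 1/(47048 + B(T(-12), 113)) = -25797 - 1/(47048 + (6/5 - 1*113 + 6*(-1 - 12)/5)) = -25797 - 1/(47048 + (6/5 - 113 + (6/5)*(-13))) = -25797 - 1/(47048 + (6/5 - 113 - 78/5)) = -25797 - 1/(47048 - 637/5) = -25797 - 1/234603/5 = -25797 - 1*5/234603 = -25797 - 5/234603 = -6052053596/234603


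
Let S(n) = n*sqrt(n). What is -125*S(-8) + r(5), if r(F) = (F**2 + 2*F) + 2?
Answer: 37 + 2000*I*sqrt(2) ≈ 37.0 + 2828.4*I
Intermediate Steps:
r(F) = 2 + F**2 + 2*F
S(n) = n**(3/2)
-125*S(-8) + r(5) = -(-2000)*I*sqrt(2) + (2 + 5**2 + 2*5) = -(-2000)*I*sqrt(2) + (2 + 25 + 10) = 2000*I*sqrt(2) + 37 = 37 + 2000*I*sqrt(2)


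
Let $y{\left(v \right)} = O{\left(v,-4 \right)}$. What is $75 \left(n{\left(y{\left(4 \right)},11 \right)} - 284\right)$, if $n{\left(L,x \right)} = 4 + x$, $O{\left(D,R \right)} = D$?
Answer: $-20175$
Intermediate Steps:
$y{\left(v \right)} = v$
$75 \left(n{\left(y{\left(4 \right)},11 \right)} - 284\right) = 75 \left(\left(4 + 11\right) - 284\right) = 75 \left(15 - 284\right) = 75 \left(-269\right) = -20175$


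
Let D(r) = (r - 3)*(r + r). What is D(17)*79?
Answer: 37604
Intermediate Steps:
D(r) = 2*r*(-3 + r) (D(r) = (-3 + r)*(2*r) = 2*r*(-3 + r))
D(17)*79 = (2*17*(-3 + 17))*79 = (2*17*14)*79 = 476*79 = 37604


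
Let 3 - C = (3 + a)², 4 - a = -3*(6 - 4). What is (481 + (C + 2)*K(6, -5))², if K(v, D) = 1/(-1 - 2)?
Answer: 2582449/9 ≈ 2.8694e+5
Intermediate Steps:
a = 10 (a = 4 - (-3)*(6 - 4) = 4 - (-3)*2 = 4 - 1*(-6) = 4 + 6 = 10)
K(v, D) = -⅓ (K(v, D) = 1/(-3) = -⅓)
C = -166 (C = 3 - (3 + 10)² = 3 - 1*13² = 3 - 1*169 = 3 - 169 = -166)
(481 + (C + 2)*K(6, -5))² = (481 + (-166 + 2)*(-⅓))² = (481 - 164*(-⅓))² = (481 + 164/3)² = (1607/3)² = 2582449/9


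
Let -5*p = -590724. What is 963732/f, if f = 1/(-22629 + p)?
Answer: 460258164828/5 ≈ 9.2052e+10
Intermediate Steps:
p = 590724/5 (p = -⅕*(-590724) = 590724/5 ≈ 1.1814e+5)
f = 5/477579 (f = 1/(-22629 + 590724/5) = 1/(477579/5) = 5/477579 ≈ 1.0469e-5)
963732/f = 963732/(5/477579) = 963732*(477579/5) = 460258164828/5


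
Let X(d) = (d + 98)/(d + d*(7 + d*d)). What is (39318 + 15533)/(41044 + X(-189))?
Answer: 52913827233/39594449065 ≈ 1.3364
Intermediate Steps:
X(d) = (98 + d)/(d + d*(7 + d²))
(39318 + 15533)/(41044 + X(-189)) = (39318 + 15533)/(41044 + (98 - 189)/((-189)*(8 + (-189)²))) = 54851/(41044 - 1/189*(-91)/(8 + 35721)) = 54851/(41044 - 1/189*(-91)/35729) = 54851/(41044 - 1/189*1/35729*(-91)) = 54851/(41044 + 13/964683) = 54851/(39594449065/964683) = 54851*(964683/39594449065) = 52913827233/39594449065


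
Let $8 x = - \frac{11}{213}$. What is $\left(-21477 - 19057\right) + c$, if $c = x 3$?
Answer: $- \frac{23023323}{568} \approx -40534.0$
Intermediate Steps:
$x = - \frac{11}{1704}$ ($x = \frac{\left(-11\right) \frac{1}{213}}{8} = \frac{1}{8} \left(- \frac{11}{213}\right) = - \frac{11}{1704} \approx -0.0064554$)
$c = - \frac{11}{568}$ ($c = \left(- \frac{11}{1704}\right) 3 = - \frac{11}{568} \approx -0.019366$)
$\left(-21477 - 19057\right) + c = \left(-21477 - 19057\right) - \frac{11}{568} = -40534 - \frac{11}{568} = - \frac{23023323}{568}$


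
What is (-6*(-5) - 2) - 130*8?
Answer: -1012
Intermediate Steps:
(-6*(-5) - 2) - 130*8 = (30 - 2) - 1040 = 28 - 1040 = -1012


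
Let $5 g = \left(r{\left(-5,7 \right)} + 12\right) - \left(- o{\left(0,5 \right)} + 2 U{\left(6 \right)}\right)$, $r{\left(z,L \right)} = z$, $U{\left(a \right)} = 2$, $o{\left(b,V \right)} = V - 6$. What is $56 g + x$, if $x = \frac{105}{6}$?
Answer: $\frac{399}{10} \approx 39.9$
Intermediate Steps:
$o{\left(b,V \right)} = -6 + V$ ($o{\left(b,V \right)} = V - 6 = -6 + V$)
$x = \frac{35}{2}$ ($x = 105 \cdot \frac{1}{6} = \frac{35}{2} \approx 17.5$)
$g = \frac{2}{5}$ ($g = \frac{\left(-5 + 12\right) + \left(\left(-2\right) 2 + \left(-6 + 5\right)\right)}{5} = \frac{7 - 5}{5} = \frac{1}{5} \cdot 2 = \frac{2}{5} \approx 0.4$)
$56 g + x = 56 \cdot \frac{2}{5} + \frac{35}{2} = \frac{112}{5} + \frac{35}{2} = \frac{399}{10}$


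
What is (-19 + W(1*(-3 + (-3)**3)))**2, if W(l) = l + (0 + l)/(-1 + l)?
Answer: 2217121/961 ≈ 2307.1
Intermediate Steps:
W(l) = l + l/(-1 + l)
(-19 + W(1*(-3 + (-3)**3)))**2 = (-19 + (1*(-3 + (-3)**3))**2/(-1 + 1*(-3 + (-3)**3)))**2 = (-19 + (1*(-3 - 27))**2/(-1 + 1*(-3 - 27)))**2 = (-19 + (1*(-30))**2/(-1 + 1*(-30)))**2 = (-19 + (-30)**2/(-1 - 30))**2 = (-19 + 900/(-31))**2 = (-19 + 900*(-1/31))**2 = (-19 - 900/31)**2 = (-1489/31)**2 = 2217121/961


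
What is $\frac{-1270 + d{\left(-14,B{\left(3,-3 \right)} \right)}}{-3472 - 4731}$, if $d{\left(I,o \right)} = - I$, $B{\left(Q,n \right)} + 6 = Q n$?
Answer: $\frac{1256}{8203} \approx 0.15311$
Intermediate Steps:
$B{\left(Q,n \right)} = -6 + Q n$
$\frac{-1270 + d{\left(-14,B{\left(3,-3 \right)} \right)}}{-3472 - 4731} = \frac{-1270 - -14}{-3472 - 4731} = \frac{-1270 + 14}{-8203} = \left(-1256\right) \left(- \frac{1}{8203}\right) = \frac{1256}{8203}$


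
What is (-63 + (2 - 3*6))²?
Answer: 6241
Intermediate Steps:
(-63 + (2 - 3*6))² = (-63 + (2 - 18))² = (-63 - 16)² = (-79)² = 6241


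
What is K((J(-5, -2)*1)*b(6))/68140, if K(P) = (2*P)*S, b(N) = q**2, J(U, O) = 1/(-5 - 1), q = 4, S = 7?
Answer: -28/51105 ≈ -0.00054789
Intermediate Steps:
J(U, O) = -1/6 (J(U, O) = 1/(-6) = -1/6)
b(N) = 16 (b(N) = 4**2 = 16)
K(P) = 14*P (K(P) = (2*P)*7 = 14*P)
K((J(-5, -2)*1)*b(6))/68140 = (14*(-1/6*1*16))/68140 = (14*(-1/6*16))*(1/68140) = (14*(-8/3))*(1/68140) = -112/3*1/68140 = -28/51105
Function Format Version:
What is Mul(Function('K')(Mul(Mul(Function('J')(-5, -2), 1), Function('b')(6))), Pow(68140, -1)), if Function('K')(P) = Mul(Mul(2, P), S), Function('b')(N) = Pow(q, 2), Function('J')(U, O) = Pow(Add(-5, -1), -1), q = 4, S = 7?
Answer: Rational(-28, 51105) ≈ -0.00054789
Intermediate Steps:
Function('J')(U, O) = Rational(-1, 6) (Function('J')(U, O) = Pow(-6, -1) = Rational(-1, 6))
Function('b')(N) = 16 (Function('b')(N) = Pow(4, 2) = 16)
Function('K')(P) = Mul(14, P) (Function('K')(P) = Mul(Mul(2, P), 7) = Mul(14, P))
Mul(Function('K')(Mul(Mul(Function('J')(-5, -2), 1), Function('b')(6))), Pow(68140, -1)) = Mul(Mul(14, Mul(Mul(Rational(-1, 6), 1), 16)), Pow(68140, -1)) = Mul(Mul(14, Mul(Rational(-1, 6), 16)), Rational(1, 68140)) = Mul(Mul(14, Rational(-8, 3)), Rational(1, 68140)) = Mul(Rational(-112, 3), Rational(1, 68140)) = Rational(-28, 51105)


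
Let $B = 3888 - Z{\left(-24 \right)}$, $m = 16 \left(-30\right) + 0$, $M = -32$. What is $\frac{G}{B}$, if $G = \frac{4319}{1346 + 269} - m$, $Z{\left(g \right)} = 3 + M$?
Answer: $\frac{779519}{6325955} \approx 0.12323$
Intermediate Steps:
$Z{\left(g \right)} = -29$ ($Z{\left(g \right)} = 3 - 32 = -29$)
$m = -480$ ($m = -480 + 0 = -480$)
$G = \frac{779519}{1615}$ ($G = \frac{4319}{1346 + 269} - -480 = \frac{4319}{1615} + 480 = \frac{779519}{1615} \approx 482.67$)
$B = 3917$ ($B = 3888 - -29 = 3888 + 29 = 3917$)
$\frac{G}{B} = \frac{779519}{1615 \cdot 3917} = \frac{779519}{1615} \cdot \frac{1}{3917} = \frac{779519}{6325955}$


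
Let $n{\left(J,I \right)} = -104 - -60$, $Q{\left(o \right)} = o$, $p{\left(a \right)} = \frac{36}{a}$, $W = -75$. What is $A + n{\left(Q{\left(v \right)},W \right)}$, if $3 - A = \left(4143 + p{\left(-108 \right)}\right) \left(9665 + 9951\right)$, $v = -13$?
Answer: $- \frac{243787771}{3} \approx -8.1263 \cdot 10^{7}$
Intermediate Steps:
$n{\left(J,I \right)} = -44$ ($n{\left(J,I \right)} = -104 + 60 = -44$)
$A = - \frac{243787639}{3}$ ($A = 3 - \left(4143 + \frac{36}{-108}\right) \left(9665 + 9951\right) = 3 - \left(4143 + 36 \left(- \frac{1}{108}\right)\right) 19616 = 3 - \left(4143 - \frac{1}{3}\right) 19616 = 3 - \frac{12428}{3} \cdot 19616 = 3 - \frac{243787648}{3} = - \frac{243787639}{3} \approx -8.1263 \cdot 10^{7}$)
$A + n{\left(Q{\left(v \right)},W \right)} = - \frac{243787639}{3} - 44 = - \frac{243787771}{3}$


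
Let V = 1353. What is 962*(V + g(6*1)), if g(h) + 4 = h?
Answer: 1303510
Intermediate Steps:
g(h) = -4 + h
962*(V + g(6*1)) = 962*(1353 + (-4 + 6*1)) = 962*(1353 + (-4 + 6)) = 962*(1353 + 2) = 962*1355 = 1303510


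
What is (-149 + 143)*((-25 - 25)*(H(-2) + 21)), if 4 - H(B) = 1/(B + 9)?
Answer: 52200/7 ≈ 7457.1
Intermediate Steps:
H(B) = 4 - 1/(9 + B) (H(B) = 4 - 1/(B + 9) = 4 - 1/(9 + B))
(-149 + 143)*((-25 - 25)*(H(-2) + 21)) = (-149 + 143)*((-25 - 25)*((35 + 4*(-2))/(9 - 2) + 21)) = -(-300)*((35 - 8)/7 + 21) = -(-300)*((1/7)*27 + 21) = -(-300)*(27/7 + 21) = -(-300)*174/7 = -6*(-8700/7) = 52200/7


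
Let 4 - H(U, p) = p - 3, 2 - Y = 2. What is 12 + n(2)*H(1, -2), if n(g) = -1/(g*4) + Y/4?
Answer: 87/8 ≈ 10.875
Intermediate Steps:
Y = 0 (Y = 2 - 1*2 = 2 - 2 = 0)
H(U, p) = 7 - p (H(U, p) = 4 - (p - 3) = 4 - (-3 + p) = 4 + (3 - p) = 7 - p)
n(g) = -1/(4*g) (n(g) = -1/(g*4) + 0/4 = -1/(4*g) + 0*(¼) = -1/(4*g) + 0 = -1/(4*g))
12 + n(2)*H(1, -2) = 12 + (-¼/2)*(7 - 1*(-2)) = 12 + (-¼*½)*(7 + 2) = 12 - ⅛*9 = 12 - 9/8 = 87/8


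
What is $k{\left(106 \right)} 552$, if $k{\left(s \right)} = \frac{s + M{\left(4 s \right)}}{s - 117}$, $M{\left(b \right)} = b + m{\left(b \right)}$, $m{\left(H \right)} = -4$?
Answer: $- \frac{290352}{11} \approx -26396.0$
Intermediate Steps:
$M{\left(b \right)} = -4 + b$ ($M{\left(b \right)} = b - 4 = -4 + b$)
$k{\left(s \right)} = \frac{-4 + 5 s}{-117 + s}$ ($k{\left(s \right)} = \frac{s + \left(-4 + 4 s\right)}{s - 117} = \frac{-4 + 5 s}{-117 + s}$)
$k{\left(106 \right)} 552 = \frac{-4 + 5 \cdot 106}{-117 + 106} \cdot 552 = \frac{-4 + 530}{-11} \cdot 552 = \left(- \frac{1}{11}\right) 526 \cdot 552 = \left(- \frac{526}{11}\right) 552 = - \frac{290352}{11}$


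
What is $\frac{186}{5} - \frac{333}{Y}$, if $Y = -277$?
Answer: $\frac{53187}{1385} \approx 38.402$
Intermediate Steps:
$\frac{186}{5} - \frac{333}{Y} = \frac{186}{5} - \frac{333}{-277} = 186 \cdot \frac{1}{5} - - \frac{333}{277} = \frac{186}{5} + \frac{333}{277} = \frac{53187}{1385}$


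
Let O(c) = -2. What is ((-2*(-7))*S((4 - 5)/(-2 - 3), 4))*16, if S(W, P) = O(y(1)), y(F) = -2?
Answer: -448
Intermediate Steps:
S(W, P) = -2
((-2*(-7))*S((4 - 5)/(-2 - 3), 4))*16 = (-2*(-7)*(-2))*16 = (14*(-2))*16 = -28*16 = -448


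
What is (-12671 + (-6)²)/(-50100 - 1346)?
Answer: 12635/51446 ≈ 0.24560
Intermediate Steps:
(-12671 + (-6)²)/(-50100 - 1346) = (-12671 + 36)/(-51446) = -12635*(-1/51446) = 12635/51446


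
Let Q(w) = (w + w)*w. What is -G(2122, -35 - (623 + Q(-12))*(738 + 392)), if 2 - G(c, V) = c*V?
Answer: -2184524732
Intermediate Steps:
Q(w) = 2*w**2 (Q(w) = (2*w)*w = 2*w**2)
G(c, V) = 2 - V*c (G(c, V) = 2 - c*V = 2 - V*c)
-G(2122, -35 - (623 + Q(-12))*(738 + 392)) = -(2 - 1*(-35 - (623 + 2*(-12)**2)*(738 + 392))*2122) = -(2 - 1*(-35 - (623 + 2*144)*1130)*2122) = -(2 - 1*(-35 - (623 + 288)*1130)*2122) = -(2 - 1*(-35 - 911*1130)*2122) = -(2 - 1*(-35 - 1*1029430)*2122) = -(2 - 1*(-35 - 1029430)*2122) = -(2 - 1*(-1029465)*2122) = -(2 + 2184524730) = -1*2184524732 = -2184524732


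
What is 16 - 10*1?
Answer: 6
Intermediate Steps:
16 - 10*1 = 16 - 10 = 6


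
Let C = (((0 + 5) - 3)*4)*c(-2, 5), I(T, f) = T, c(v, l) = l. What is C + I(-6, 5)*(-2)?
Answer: 52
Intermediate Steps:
C = 40 (C = (((0 + 5) - 3)*4)*5 = ((5 - 3)*4)*5 = (2*4)*5 = 8*5 = 40)
C + I(-6, 5)*(-2) = 40 - 6*(-2) = 40 + 12 = 52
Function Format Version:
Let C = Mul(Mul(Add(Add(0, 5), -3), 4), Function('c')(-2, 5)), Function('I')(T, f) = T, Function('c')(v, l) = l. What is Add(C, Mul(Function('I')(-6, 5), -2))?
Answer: 52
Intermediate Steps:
C = 40 (C = Mul(Mul(Add(Add(0, 5), -3), 4), 5) = Mul(Mul(Add(5, -3), 4), 5) = Mul(Mul(2, 4), 5) = Mul(8, 5) = 40)
Add(C, Mul(Function('I')(-6, 5), -2)) = Add(40, Mul(-6, -2)) = Add(40, 12) = 52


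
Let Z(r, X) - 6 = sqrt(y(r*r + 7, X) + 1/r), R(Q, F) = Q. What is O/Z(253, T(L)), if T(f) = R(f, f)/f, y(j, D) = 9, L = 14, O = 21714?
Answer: 16480926/3415 - 10857*sqrt(576334)/3415 ≈ 2412.5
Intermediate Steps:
T(f) = 1 (T(f) = f/f = 1)
Z(r, X) = 6 + sqrt(9 + 1/r)
O/Z(253, T(L)) = 21714/(6 + sqrt(9 + 1/253)) = 21714/(6 + sqrt(2278/253)) = 21714/(6 + sqrt(576334)/253)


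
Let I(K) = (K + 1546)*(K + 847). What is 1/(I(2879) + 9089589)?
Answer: 1/25577139 ≈ 3.9097e-8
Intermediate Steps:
I(K) = (847 + K)*(1546 + K) (I(K) = (1546 + K)*(847 + K) = (847 + K)*(1546 + K))
1/(I(2879) + 9089589) = 1/((1309462 + 2879² + 2393*2879) + 9089589) = 1/((1309462 + 8288641 + 6889447) + 9089589) = 1/(16487550 + 9089589) = 1/25577139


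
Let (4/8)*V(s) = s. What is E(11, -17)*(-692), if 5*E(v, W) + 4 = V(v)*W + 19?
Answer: 248428/5 ≈ 49686.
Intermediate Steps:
V(s) = 2*s
E(v, W) = 3 + 2*W*v/5 (E(v, W) = -⅘ + ((2*v)*W + 19)/5 = -⅘ + (2*W*v + 19)/5 = -⅘ + (19 + 2*W*v)/5 = -⅘ + (19/5 + 2*W*v/5) = 3 + 2*W*v/5)
E(11, -17)*(-692) = (3 + (⅖)*(-17)*11)*(-692) = (3 - 374/5)*(-692) = -359/5*(-692) = 248428/5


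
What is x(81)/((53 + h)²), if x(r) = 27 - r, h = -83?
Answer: -3/50 ≈ -0.060000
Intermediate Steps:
x(81)/((53 + h)²) = (27 - 1*81)/((53 - 83)²) = (27 - 81)/((-30)²) = -54/900 = -54*1/900 = -3/50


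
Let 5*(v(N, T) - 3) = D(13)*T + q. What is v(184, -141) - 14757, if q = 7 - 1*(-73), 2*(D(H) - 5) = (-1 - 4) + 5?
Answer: -14879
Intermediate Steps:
D(H) = 5 (D(H) = 5 + ((-1 - 4) + 5)/2 = 5 + (-5 + 5)/2 = 5 + (½)*0 = 5 + 0 = 5)
q = 80 (q = 7 + 73 = 80)
v(N, T) = 19 + T (v(N, T) = 3 + (5*T + 80)/5 = 3 + (80 + 5*T)/5 = 3 + (16 + T) = 19 + T)
v(184, -141) - 14757 = (19 - 141) - 14757 = -122 - 14757 = -14879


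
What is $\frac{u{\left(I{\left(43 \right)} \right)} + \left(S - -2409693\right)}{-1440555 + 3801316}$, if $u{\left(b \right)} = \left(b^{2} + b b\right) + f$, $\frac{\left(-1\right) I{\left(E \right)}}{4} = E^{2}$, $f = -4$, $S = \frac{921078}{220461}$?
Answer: $\frac{8216678853353}{173485243607} \approx 47.362$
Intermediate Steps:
$S = \frac{307026}{73487}$ ($S = 921078 \cdot \frac{1}{220461} = \frac{307026}{73487} \approx 4.178$)
$I{\left(E \right)} = - 4 E^{2}$
$u{\left(b \right)} = -4 + 2 b^{2}$ ($u{\left(b \right)} = \left(b^{2} + b b\right) - 4 = \left(b^{2} + b^{2}\right) - 4 = 2 b^{2} - 4 = -4 + 2 b^{2}$)
$\frac{u{\left(I{\left(43 \right)} \right)} + \left(S - -2409693\right)}{-1440555 + 3801316} = \frac{\left(-4 + 2 \left(- 4 \cdot 43^{2}\right)^{2}\right) + \left(\frac{307026}{73487} - -2409693\right)}{-1440555 + 3801316} = \frac{\left(-4 + 2 \left(\left(-4\right) 1849\right)^{2}\right) + \left(\frac{307026}{73487} + 2409693\right)}{2360761} = \left(\left(-4 + 2 \left(-7396\right)^{2}\right) + \frac{177081416517}{73487}\right) \frac{1}{2360761} = \left(\left(-4 + 2 \cdot 54700816\right) + \frac{177081416517}{73487}\right) \frac{1}{2360761} = \left(\left(-4 + 109401632\right) + \frac{177081416517}{73487}\right) \frac{1}{2360761} = \left(109401628 + \frac{177081416517}{73487}\right) \frac{1}{2360761} = \frac{8216678853353}{73487} \cdot \frac{1}{2360761} = \frac{8216678853353}{173485243607}$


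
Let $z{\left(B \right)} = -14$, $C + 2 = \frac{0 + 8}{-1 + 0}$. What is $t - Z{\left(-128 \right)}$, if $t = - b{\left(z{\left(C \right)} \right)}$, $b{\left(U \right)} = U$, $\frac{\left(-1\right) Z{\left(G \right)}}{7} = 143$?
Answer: $1015$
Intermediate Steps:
$Z{\left(G \right)} = -1001$ ($Z{\left(G \right)} = \left(-7\right) 143 = -1001$)
$C = -10$ ($C = -2 + \frac{0 + 8}{-1 + 0} = -2 + \frac{8}{-1} = -2 + 8 \left(-1\right) = -2 - 8 = -10$)
$t = 14$ ($t = \left(-1\right) \left(-14\right) = 14$)
$t - Z{\left(-128 \right)} = 14 - -1001 = 14 + 1001 = 1015$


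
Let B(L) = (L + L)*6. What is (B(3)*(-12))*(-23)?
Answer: 9936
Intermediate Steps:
B(L) = 12*L (B(L) = (2*L)*6 = 12*L)
(B(3)*(-12))*(-23) = ((12*3)*(-12))*(-23) = (36*(-12))*(-23) = -432*(-23) = 9936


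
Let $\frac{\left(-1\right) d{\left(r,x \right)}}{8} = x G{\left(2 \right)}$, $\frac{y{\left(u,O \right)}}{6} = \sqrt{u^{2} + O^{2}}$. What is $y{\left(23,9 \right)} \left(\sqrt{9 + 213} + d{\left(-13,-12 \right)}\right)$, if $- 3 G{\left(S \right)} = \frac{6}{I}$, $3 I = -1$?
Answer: $6 \sqrt{610} \left(576 + \sqrt{222}\right) \approx 87565.0$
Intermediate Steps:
$y{\left(u,O \right)} = 6 \sqrt{O^{2} + u^{2}}$ ($y{\left(u,O \right)} = 6 \sqrt{u^{2} + O^{2}} = 6 \sqrt{O^{2} + u^{2}}$)
$I = - \frac{1}{3}$ ($I = \frac{1}{3} \left(-1\right) = - \frac{1}{3} \approx -0.33333$)
$G{\left(S \right)} = 6$ ($G{\left(S \right)} = - \frac{6 \frac{1}{- \frac{1}{3}}}{3} = - \frac{6 \left(-3\right)}{3} = \left(- \frac{1}{3}\right) \left(-18\right) = 6$)
$d{\left(r,x \right)} = - 48 x$ ($d{\left(r,x \right)} = - 8 x 6 = - 8 \cdot 6 x = - 48 x$)
$y{\left(23,9 \right)} \left(\sqrt{9 + 213} + d{\left(-13,-12 \right)}\right) = 6 \sqrt{9^{2} + 23^{2}} \left(\sqrt{9 + 213} - -576\right) = 6 \sqrt{81 + 529} \left(\sqrt{222} + 576\right) = 6 \sqrt{610} \left(576 + \sqrt{222}\right)$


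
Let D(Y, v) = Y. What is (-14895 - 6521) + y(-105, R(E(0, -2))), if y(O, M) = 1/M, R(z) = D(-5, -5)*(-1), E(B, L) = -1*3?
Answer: -107079/5 ≈ -21416.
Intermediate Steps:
E(B, L) = -3
R(z) = 5 (R(z) = -5*(-1) = 5)
(-14895 - 6521) + y(-105, R(E(0, -2))) = (-14895 - 6521) + 1/5 = -21416 + ⅕ = -107079/5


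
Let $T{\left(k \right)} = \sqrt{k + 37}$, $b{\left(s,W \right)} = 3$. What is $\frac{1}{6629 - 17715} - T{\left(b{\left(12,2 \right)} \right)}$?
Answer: $- \frac{1}{11086} - 2 \sqrt{10} \approx -6.3246$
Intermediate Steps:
$T{\left(k \right)} = \sqrt{37 + k}$
$\frac{1}{6629 - 17715} - T{\left(b{\left(12,2 \right)} \right)} = \frac{1}{6629 - 17715} - \sqrt{37 + 3} = \frac{1}{-11086} - \sqrt{40} = - \frac{1}{11086} - 2 \sqrt{10}$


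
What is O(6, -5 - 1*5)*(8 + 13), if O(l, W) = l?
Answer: 126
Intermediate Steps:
O(6, -5 - 1*5)*(8 + 13) = 6*(8 + 13) = 6*21 = 126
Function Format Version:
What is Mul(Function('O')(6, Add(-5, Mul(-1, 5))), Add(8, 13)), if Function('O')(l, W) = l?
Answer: 126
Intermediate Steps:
Mul(Function('O')(6, Add(-5, Mul(-1, 5))), Add(8, 13)) = Mul(6, Add(8, 13)) = Mul(6, 21) = 126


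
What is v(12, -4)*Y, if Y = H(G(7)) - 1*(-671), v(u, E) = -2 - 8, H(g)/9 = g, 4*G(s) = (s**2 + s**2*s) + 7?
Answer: -31375/2 ≈ -15688.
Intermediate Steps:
G(s) = 7/4 + s**2/4 + s**3/4 (G(s) = ((s**2 + s**2*s) + 7)/4 = ((s**2 + s**3) + 7)/4 = (7 + s**2 + s**3)/4 = 7/4 + s**2/4 + s**3/4)
H(g) = 9*g
v(u, E) = -10
Y = 6275/4 (Y = 9*(7/4 + (1/4)*7**2 + (1/4)*7**3) - 1*(-671) = 9*(7/4 + (1/4)*49 + (1/4)*343) + 671 = 9*(7/4 + 49/4 + 343/4) + 671 = 9*(399/4) + 671 = 3591/4 + 671 = 6275/4 ≈ 1568.8)
v(12, -4)*Y = -10*6275/4 = -31375/2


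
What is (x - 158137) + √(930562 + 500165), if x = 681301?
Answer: 523164 + √1430727 ≈ 5.2436e+5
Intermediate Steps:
(x - 158137) + √(930562 + 500165) = (681301 - 158137) + √(930562 + 500165) = 523164 + √1430727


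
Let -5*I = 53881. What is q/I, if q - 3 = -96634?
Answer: 483155/53881 ≈ 8.9671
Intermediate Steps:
I = -53881/5 (I = -1/5*53881 = -53881/5 ≈ -10776.)
q = -96631 (q = 3 - 96634 = -96631)
q/I = -96631/(-53881/5) = -96631*(-5/53881) = 483155/53881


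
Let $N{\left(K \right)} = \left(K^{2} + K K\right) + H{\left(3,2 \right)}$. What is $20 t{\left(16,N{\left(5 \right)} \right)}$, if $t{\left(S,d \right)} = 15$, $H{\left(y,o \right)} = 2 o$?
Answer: $300$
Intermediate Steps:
$N{\left(K \right)} = 4 + 2 K^{2}$ ($N{\left(K \right)} = \left(K^{2} + K K\right) + 2 \cdot 2 = \left(K^{2} + K^{2}\right) + 4 = 2 K^{2} + 4 = 4 + 2 K^{2}$)
$20 t{\left(16,N{\left(5 \right)} \right)} = 20 \cdot 15 = 300$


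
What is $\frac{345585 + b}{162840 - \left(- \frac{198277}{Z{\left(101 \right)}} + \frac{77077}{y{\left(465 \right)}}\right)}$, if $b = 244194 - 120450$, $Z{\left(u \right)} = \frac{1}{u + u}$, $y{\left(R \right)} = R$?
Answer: $\frac{218237985}{18699802133} \approx 0.011671$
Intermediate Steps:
$Z{\left(u \right)} = \frac{1}{2 u}$
$b = 123744$
$\frac{345585 + b}{162840 - \left(- \frac{198277}{Z{\left(101 \right)}} + \frac{77077}{y{\left(465 \right)}}\right)} = \frac{345585 + 123744}{162840 + \left(- \frac{77077}{465} + \frac{198277}{\frac{1}{2} \cdot \frac{1}{101}}\right)} = \frac{469329}{162840 + \left(\left(-77077\right) \frac{1}{465} + \frac{198277}{\frac{1}{2} \cdot \frac{1}{101}}\right)} = \frac{469329}{162840 - \left(\frac{77077}{465} - 198277 \frac{1}{\frac{1}{202}}\right)} = \frac{469329}{162840 + \left(- \frac{77077}{465} + 198277 \cdot 202\right)} = \frac{469329}{162840 + \left(- \frac{77077}{465} + 40051954\right)} = \frac{469329}{162840 + \frac{18624081533}{465}} = \frac{469329}{\frac{18699802133}{465}} = 469329 \cdot \frac{465}{18699802133} = \frac{218237985}{18699802133}$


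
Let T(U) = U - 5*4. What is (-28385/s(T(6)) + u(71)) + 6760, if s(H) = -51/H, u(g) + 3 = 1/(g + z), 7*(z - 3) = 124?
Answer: -11295443/10914 ≈ -1034.9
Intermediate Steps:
z = 145/7 (z = 3 + (1/7)*124 = 3 + 124/7 = 145/7 ≈ 20.714)
T(U) = -20 + U (T(U) = U - 20 = -20 + U)
u(g) = -3 + 1/(145/7 + g) (u(g) = -3 + 1/(g + 145/7) = -3 + 1/(145/7 + g))
(-28385/s(T(6)) + u(71)) + 6760 = (-28385/((-51/(-20 + 6))) + (-428 - 21*71)/(145 + 7*71)) + 6760 = (-28385/((-51/(-14))) + (-428 - 1491)/(145 + 497)) + 6760 = (-28385/((-51*(-1/14))) - 1919/642) + 6760 = (-28385/51/14 + (1/642)*(-1919)) + 6760 = (-28385*14/51 - 1919/642) + 6760 = (-397390/51 - 1919/642) + 6760 = -85074083/10914 + 6760 = -11295443/10914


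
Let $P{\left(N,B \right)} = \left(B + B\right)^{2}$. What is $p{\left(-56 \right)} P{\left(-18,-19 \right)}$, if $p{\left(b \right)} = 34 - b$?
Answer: $129960$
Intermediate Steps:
$P{\left(N,B \right)} = 4 B^{2}$ ($P{\left(N,B \right)} = \left(2 B\right)^{2} = 4 B^{2}$)
$p{\left(-56 \right)} P{\left(-18,-19 \right)} = \left(34 - -56\right) 4 \left(-19\right)^{2} = \left(34 + 56\right) 4 \cdot 361 = 90 \cdot 1444 = 129960$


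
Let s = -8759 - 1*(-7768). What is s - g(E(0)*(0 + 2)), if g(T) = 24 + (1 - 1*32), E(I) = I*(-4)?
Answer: -984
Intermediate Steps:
E(I) = -4*I
s = -991 (s = -8759 + 7768 = -991)
g(T) = -7 (g(T) = 24 + (1 - 32) = 24 - 31 = -7)
s - g(E(0)*(0 + 2)) = -991 - 1*(-7) = -991 + 7 = -984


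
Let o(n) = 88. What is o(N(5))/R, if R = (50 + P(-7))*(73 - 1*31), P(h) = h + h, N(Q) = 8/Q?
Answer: 11/189 ≈ 0.058201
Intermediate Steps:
P(h) = 2*h
R = 1512 (R = (50 + 2*(-7))*(73 - 1*31) = (50 - 14)*(73 - 31) = 36*42 = 1512)
o(N(5))/R = 88/1512 = 88*(1/1512) = 11/189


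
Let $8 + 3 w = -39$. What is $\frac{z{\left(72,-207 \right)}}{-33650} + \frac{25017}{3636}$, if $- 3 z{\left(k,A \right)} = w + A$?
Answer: $\frac{420776089}{61175700} \approx 6.8782$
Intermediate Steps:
$w = - \frac{47}{3}$ ($w = - \frac{8}{3} + \frac{1}{3} \left(-39\right) = - \frac{8}{3} - 13 = - \frac{47}{3} \approx -15.667$)
$z{\left(k,A \right)} = \frac{47}{9} - \frac{A}{3}$ ($z{\left(k,A \right)} = - \frac{- \frac{47}{3} + A}{3} = \frac{47}{9} - \frac{A}{3}$)
$\frac{z{\left(72,-207 \right)}}{-33650} + \frac{25017}{3636} = \frac{\frac{47}{9} - -69}{-33650} + \frac{25017}{3636} = \left(\frac{47}{9} + 69\right) \left(- \frac{1}{33650}\right) + 25017 \cdot \frac{1}{3636} = \frac{668}{9} \left(- \frac{1}{33650}\right) + \frac{8339}{1212} = - \frac{334}{151425} + \frac{8339}{1212} = \frac{420776089}{61175700}$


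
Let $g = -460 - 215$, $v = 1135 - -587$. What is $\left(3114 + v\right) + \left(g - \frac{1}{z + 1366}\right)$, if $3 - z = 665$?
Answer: $\frac{2929343}{704} \approx 4161.0$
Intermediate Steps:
$v = 1722$ ($v = 1135 + 587 = 1722$)
$z = -662$ ($z = 3 - 665 = -662$)
$g = -675$
$\left(3114 + v\right) + \left(g - \frac{1}{z + 1366}\right) = \left(3114 + 1722\right) - \left(675 + \frac{1}{-662 + 1366}\right) = 4836 - \frac{475201}{704} = \frac{2929343}{704}$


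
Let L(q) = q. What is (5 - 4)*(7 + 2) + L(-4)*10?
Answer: -31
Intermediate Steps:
(5 - 4)*(7 + 2) + L(-4)*10 = (5 - 4)*(7 + 2) - 4*10 = 1*9 - 40 = 9 - 40 = -31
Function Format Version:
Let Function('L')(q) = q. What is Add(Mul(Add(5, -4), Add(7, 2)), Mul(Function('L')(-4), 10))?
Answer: -31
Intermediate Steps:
Add(Mul(Add(5, -4), Add(7, 2)), Mul(Function('L')(-4), 10)) = Add(Mul(Add(5, -4), Add(7, 2)), Mul(-4, 10)) = Add(Mul(1, 9), -40) = Add(9, -40) = -31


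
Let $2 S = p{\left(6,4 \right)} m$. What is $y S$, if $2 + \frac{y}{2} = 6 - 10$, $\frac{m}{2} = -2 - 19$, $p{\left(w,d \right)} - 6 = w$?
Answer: $3024$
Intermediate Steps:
$p{\left(w,d \right)} = 6 + w$
$m = -42$ ($m = 2 \left(-2 - 19\right) = 2 \left(-21\right) = -42$)
$y = -12$ ($y = -4 + 2 \left(6 - 10\right) = -4 + 2 \left(-4\right) = -4 - 8 = -12$)
$S = -252$ ($S = \frac{\left(6 + 6\right) \left(-42\right)}{2} = \frac{12 \left(-42\right)}{2} = \frac{1}{2} \left(-504\right) = -252$)
$y S = \left(-12\right) \left(-252\right) = 3024$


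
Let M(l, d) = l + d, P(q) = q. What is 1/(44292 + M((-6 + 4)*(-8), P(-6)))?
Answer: 1/44302 ≈ 2.2572e-5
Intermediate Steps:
M(l, d) = d + l
1/(44292 + M((-6 + 4)*(-8), P(-6))) = 1/(44292 + (-6 + (-6 + 4)*(-8))) = 1/(44292 + (-6 - 2*(-8))) = 1/(44292 + (-6 + 16)) = 1/(44292 + 10) = 1/44302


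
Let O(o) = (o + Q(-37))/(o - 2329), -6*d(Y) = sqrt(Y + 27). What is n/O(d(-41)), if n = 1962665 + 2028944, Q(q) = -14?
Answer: 66935291321/101 - 5544344901*I*sqrt(14)/707 ≈ 6.6273e+8 - 2.9342e+7*I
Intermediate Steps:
d(Y) = -sqrt(27 + Y)/6 (d(Y) = -sqrt(Y + 27)/6 = -sqrt(27 + Y)/6)
O(o) = (-14 + o)/(-2329 + o) (O(o) = (o - 14)/(o - 2329) = (-14 + o)/(-2329 + o))
n = 3991609
n/O(d(-41)) = 3991609/(((-14 - sqrt(27 - 41)/6)/(-2329 - sqrt(27 - 41)/6))) = 3991609/(((-14 - I*sqrt(14)/6)/(-2329 - I*sqrt(14)/6))) = 3991609*((-2329 - I*sqrt(14)/6)/(-14 - I*sqrt(14)/6)) = 3991609*(-2329 - I*sqrt(14)/6)/(-14 - I*sqrt(14)/6)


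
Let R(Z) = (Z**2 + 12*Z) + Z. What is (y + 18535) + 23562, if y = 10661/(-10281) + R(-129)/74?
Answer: 16090100494/380397 ≈ 42298.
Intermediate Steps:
R(Z) = Z**2 + 13*Z
y = 76527985/380397 (y = 10661/(-10281) - 129*(13 - 129)/74 = 10661*(-1/10281) - 129*(-116)*(1/74) = -10661/10281 + 14964*(1/74) = -10661/10281 + 7482/37 = 76527985/380397 ≈ 201.18)
(y + 18535) + 23562 = (76527985/380397 + 18535) + 23562 = 7127186380/380397 + 23562 = 16090100494/380397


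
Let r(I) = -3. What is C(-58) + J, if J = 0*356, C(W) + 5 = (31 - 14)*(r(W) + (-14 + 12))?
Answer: -90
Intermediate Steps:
C(W) = -90 (C(W) = -5 + (31 - 14)*(-3 + (-14 + 12)) = -5 + 17*(-3 - 2) = -5 + 17*(-5) = -5 - 85 = -90)
J = 0
C(-58) + J = -90 + 0 = -90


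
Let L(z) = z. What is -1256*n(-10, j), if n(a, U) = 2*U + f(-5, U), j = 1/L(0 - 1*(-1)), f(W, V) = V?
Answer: -3768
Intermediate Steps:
j = 1 (j = 1/(0 - 1*(-1)) = 1/(0 + 1) = 1/1 = 1)
n(a, U) = 3*U (n(a, U) = 2*U + U = 3*U)
-1256*n(-10, j) = -3768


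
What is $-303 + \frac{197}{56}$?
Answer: $- \frac{16771}{56} \approx -299.48$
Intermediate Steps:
$-303 + \frac{197}{56} = - \frac{16771}{56}$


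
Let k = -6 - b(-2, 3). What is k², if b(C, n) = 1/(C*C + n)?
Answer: 1849/49 ≈ 37.735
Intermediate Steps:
b(C, n) = 1/(n + C²) (b(C, n) = 1/(C² + n) = 1/(n + C²))
k = -43/7 (k = -6 - 1/(3 + (-2)²) = -6 - 1/(3 + 4) = -6 - 1/7 = -6 - 1*⅐ = -6 - ⅐ = -43/7 ≈ -6.1429)
k² = (-43/7)² = 1849/49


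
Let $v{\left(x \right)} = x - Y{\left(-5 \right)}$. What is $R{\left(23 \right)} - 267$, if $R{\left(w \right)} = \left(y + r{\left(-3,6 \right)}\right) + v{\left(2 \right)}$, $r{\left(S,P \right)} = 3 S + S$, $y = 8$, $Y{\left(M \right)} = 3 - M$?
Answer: $-277$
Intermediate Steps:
$v{\left(x \right)} = -8 + x$ ($v{\left(x \right)} = x - \left(3 - -5\right) = x - \left(3 + 5\right) = x - 8 = -8 + x$)
$r{\left(S,P \right)} = 4 S$
$R{\left(w \right)} = -10$ ($R{\left(w \right)} = \left(8 + 4 \left(-3\right)\right) + \left(-8 + 2\right) = \left(8 - 12\right) - 6 = -4 - 6 = -10$)
$R{\left(23 \right)} - 267 = -10 - 267 = -277$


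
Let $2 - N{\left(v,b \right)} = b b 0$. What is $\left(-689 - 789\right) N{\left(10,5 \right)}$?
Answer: $-2956$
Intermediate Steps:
$N{\left(v,b \right)} = 2$ ($N{\left(v,b \right)} = 2 - b b 0 = 2 - b^{2} \cdot 0 = 2 - 0 = 2 + 0 = 2$)
$\left(-689 - 789\right) N{\left(10,5 \right)} = \left(-689 - 789\right) 2 = \left(-1478\right) 2 = -2956$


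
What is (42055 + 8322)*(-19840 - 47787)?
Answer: -3406845379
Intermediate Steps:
(42055 + 8322)*(-19840 - 47787) = 50377*(-67627) = -3406845379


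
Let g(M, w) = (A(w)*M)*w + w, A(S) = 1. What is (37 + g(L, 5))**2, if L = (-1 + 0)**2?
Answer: 2209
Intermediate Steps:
L = 1 (L = (-1)**2 = 1)
g(M, w) = w + M*w (g(M, w) = (1*M)*w + w = M*w + w = w + M*w)
(37 + g(L, 5))**2 = (37 + 5*(1 + 1))**2 = (37 + 5*2)**2 = (37 + 10)**2 = 47**2 = 2209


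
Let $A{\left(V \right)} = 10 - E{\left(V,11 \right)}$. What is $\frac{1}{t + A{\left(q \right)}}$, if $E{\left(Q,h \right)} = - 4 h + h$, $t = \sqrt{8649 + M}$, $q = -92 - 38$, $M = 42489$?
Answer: $- \frac{43}{49289} + \frac{3 \sqrt{5682}}{49289} \approx 0.0037156$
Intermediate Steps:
$q = -130$
$t = 3 \sqrt{5682}$ ($t = \sqrt{8649 + 42489} = \sqrt{51138} = 3 \sqrt{5682} \approx 226.14$)
$E{\left(Q,h \right)} = - 3 h$
$A{\left(V \right)} = 43$ ($A{\left(V \right)} = 10 - \left(-3\right) 11 = 10 - -33 = 10 + 33 = 43$)
$\frac{1}{t + A{\left(q \right)}} = \frac{1}{3 \sqrt{5682} + 43} = \frac{1}{43 + 3 \sqrt{5682}}$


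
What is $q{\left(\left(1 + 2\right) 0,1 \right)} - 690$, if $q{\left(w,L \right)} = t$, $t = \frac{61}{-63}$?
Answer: $- \frac{43531}{63} \approx -690.97$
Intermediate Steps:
$t = - \frac{61}{63}$ ($t = 61 \left(- \frac{1}{63}\right) = - \frac{61}{63} \approx -0.96825$)
$q{\left(w,L \right)} = - \frac{61}{63}$
$q{\left(\left(1 + 2\right) 0,1 \right)} - 690 = - \frac{61}{63} - 690 = - \frac{43531}{63}$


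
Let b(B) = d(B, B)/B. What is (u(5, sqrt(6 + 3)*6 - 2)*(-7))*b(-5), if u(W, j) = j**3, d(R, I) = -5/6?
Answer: -14336/3 ≈ -4778.7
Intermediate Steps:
d(R, I) = -5/6 (d(R, I) = -5*1/6 = -5/6)
b(B) = -5/(6*B)
(u(5, sqrt(6 + 3)*6 - 2)*(-7))*b(-5) = ((sqrt(6 + 3)*6 - 2)**3*(-7))*(-5/6/(-5)) = ((sqrt(9)*6 - 2)**3*(-7))*(-5/6*(-1/5)) = ((3*6 - 2)**3*(-7))*(1/6) = ((18 - 2)**3*(-7))*(1/6) = (16**3*(-7))*(1/6) = (4096*(-7))*(1/6) = -28672*1/6 = -14336/3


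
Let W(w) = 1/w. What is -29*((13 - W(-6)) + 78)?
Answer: -15863/6 ≈ -2643.8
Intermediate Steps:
-29*((13 - W(-6)) + 78) = -29*((13 - 1/(-6)) + 78) = -29*((13 - 1*(-⅙)) + 78) = -29*((13 + ⅙) + 78) = -29*(79/6 + 78) = -29*547/6 = -15863/6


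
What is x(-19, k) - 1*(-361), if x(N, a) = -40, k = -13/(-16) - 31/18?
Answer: 321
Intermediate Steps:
k = -131/144 (k = -13*(-1/16) - 31*1/18 = 13/16 - 31/18 = -131/144 ≈ -0.90972)
x(-19, k) - 1*(-361) = -40 - 1*(-361) = -40 + 361 = 321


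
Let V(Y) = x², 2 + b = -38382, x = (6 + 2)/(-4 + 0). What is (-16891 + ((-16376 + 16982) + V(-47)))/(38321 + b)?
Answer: 1809/7 ≈ 258.43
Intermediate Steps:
x = -2 (x = 8/(-4) = 8*(-¼) = -2)
b = -38384 (b = -2 - 38382 = -38384)
V(Y) = 4 (V(Y) = (-2)² = 4)
(-16891 + ((-16376 + 16982) + V(-47)))/(38321 + b) = (-16891 + ((-16376 + 16982) + 4))/(38321 - 38384) = (-16891 + (606 + 4))/(-63) = (-16891 + 610)*(-1/63) = -16281*(-1/63) = 1809/7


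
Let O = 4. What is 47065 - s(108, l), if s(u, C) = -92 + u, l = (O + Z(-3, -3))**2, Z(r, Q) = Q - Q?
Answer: 47049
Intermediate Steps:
Z(r, Q) = 0
l = 16 (l = (4 + 0)**2 = 4**2 = 16)
47065 - s(108, l) = 47065 - (-92 + 108) = 47065 - 1*16 = 47065 - 16 = 47049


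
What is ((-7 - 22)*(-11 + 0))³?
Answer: 32461759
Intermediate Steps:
((-7 - 22)*(-11 + 0))³ = (-29*(-11))³ = 319³ = 32461759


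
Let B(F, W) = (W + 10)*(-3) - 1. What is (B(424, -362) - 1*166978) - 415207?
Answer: -581130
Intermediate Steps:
B(F, W) = -31 - 3*W (B(F, W) = (10 + W)*(-3) - 1 = (-30 - 3*W) - 1 = -31 - 3*W)
(B(424, -362) - 1*166978) - 415207 = ((-31 - 3*(-362)) - 1*166978) - 415207 = ((-31 + 1086) - 166978) - 415207 = (1055 - 166978) - 415207 = -165923 - 415207 = -581130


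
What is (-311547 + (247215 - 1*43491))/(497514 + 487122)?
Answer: -35941/328212 ≈ -0.10951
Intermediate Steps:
(-311547 + (247215 - 1*43491))/(497514 + 487122) = (-311547 + (247215 - 43491))/984636 = (-311547 + 203724)*(1/984636) = -107823*1/984636 = -35941/328212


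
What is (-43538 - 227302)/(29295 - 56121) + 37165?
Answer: 166209855/4471 ≈ 37175.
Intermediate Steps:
(-43538 - 227302)/(29295 - 56121) + 37165 = -270840/(-26826) + 37165 = -270840*(-1/26826) + 37165 = 45140/4471 + 37165 = 166209855/4471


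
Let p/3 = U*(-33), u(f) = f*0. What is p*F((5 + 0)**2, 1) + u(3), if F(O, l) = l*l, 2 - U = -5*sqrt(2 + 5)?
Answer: -198 - 495*sqrt(7) ≈ -1507.6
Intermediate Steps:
U = 2 + 5*sqrt(7) (U = 2 - (-5)*sqrt(2 + 5) = 2 - (-5)*sqrt(7) = 2 + 5*sqrt(7) ≈ 15.229)
F(O, l) = l**2
u(f) = 0
p = -198 - 495*sqrt(7) (p = 3*((2 + 5*sqrt(7))*(-33)) = 3*(-66 - 165*sqrt(7)) = -198 - 495*sqrt(7) ≈ -1507.6)
p*F((5 + 0)**2, 1) + u(3) = (-198 - 495*sqrt(7))*1**2 + 0 = (-198 - 495*sqrt(7))*1 + 0 = (-198 - 495*sqrt(7)) + 0 = -198 - 495*sqrt(7)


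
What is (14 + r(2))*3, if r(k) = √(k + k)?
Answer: 48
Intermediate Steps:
r(k) = √2*√k (r(k) = √(2*k) = √2*√k)
(14 + r(2))*3 = (14 + √2*√2)*3 = (14 + 2)*3 = 16*3 = 48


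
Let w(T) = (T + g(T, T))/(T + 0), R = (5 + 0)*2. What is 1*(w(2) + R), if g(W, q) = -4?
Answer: 9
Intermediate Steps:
R = 10 (R = 5*2 = 10)
w(T) = (-4 + T)/T (w(T) = (T - 4)/(T + 0) = (-4 + T)/T)
1*(w(2) + R) = 1*((-4 + 2)/2 + 10) = 1*((1/2)*(-2) + 10) = 1*(-1 + 10) = 1*9 = 9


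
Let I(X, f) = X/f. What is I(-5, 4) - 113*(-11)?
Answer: 4967/4 ≈ 1241.8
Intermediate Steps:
I(-5, 4) - 113*(-11) = -5/4 - 113*(-11) = -5*1/4 + 1243 = -5/4 + 1243 = 4967/4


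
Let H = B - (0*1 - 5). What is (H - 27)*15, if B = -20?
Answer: -630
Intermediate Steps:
H = -15 (H = -20 - (0*1 - 5) = -20 - (0 - 5) = -20 - 1*(-5) = -20 + 5 = -15)
(H - 27)*15 = (-15 - 27)*15 = -42*15 = -630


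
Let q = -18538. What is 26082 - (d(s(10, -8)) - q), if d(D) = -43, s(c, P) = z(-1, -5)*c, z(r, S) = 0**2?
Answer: 7587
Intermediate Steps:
z(r, S) = 0
s(c, P) = 0 (s(c, P) = 0*c = 0)
26082 - (d(s(10, -8)) - q) = 26082 - (-43 - 1*(-18538)) = 26082 - (-43 + 18538) = 26082 - 1*18495 = 26082 - 18495 = 7587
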